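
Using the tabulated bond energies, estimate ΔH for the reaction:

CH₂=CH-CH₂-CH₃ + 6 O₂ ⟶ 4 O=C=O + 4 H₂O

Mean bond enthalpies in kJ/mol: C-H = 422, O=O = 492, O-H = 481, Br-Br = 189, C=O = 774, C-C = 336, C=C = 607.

Bonds broken (reactants):
  C-C: 2 × 336 = 672
  C-H: 8 × 422 = 3376
  C=C: 1 × 607 = 607
  O=O: 6 × 492 = 2952
  Σ(broken) = 7607 kJ
Bonds formed (products):
  C=O: 8 × 774 = 6192
  O-H: 8 × 481 = 3848
  Σ(formed) = 10040 kJ
ΔH = Σ(broken) − Σ(formed) = 7607 − 10040 = −2433 kJ

ΔH ≈ −2433 kJ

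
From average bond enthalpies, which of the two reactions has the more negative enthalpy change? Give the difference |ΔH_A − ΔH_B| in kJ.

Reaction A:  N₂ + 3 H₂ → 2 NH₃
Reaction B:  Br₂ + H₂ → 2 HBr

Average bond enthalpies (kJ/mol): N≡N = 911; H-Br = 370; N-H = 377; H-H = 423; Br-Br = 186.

Reaction B, by 49 kJ

Reaction A:
  Bonds broken (reactants):
    H-H: 3 × 423 = 1269
    N≡N: 1 × 911 = 911
    Σ(broken) = 2180 kJ
  Bonds formed (products):
    N-H: 6 × 377 = 2262
    Σ(formed) = 2262 kJ
  ΔH_A = 2180 − 2262 = −82 kJ
Reaction B:
  Bonds broken (reactants):
    Br-Br: 1 × 186 = 186
    H-H: 1 × 423 = 423
    Σ(broken) = 609 kJ
  Bonds formed (products):
    H-Br: 2 × 370 = 740
    Σ(formed) = 740 kJ
  ΔH_B = 609 − 740 = −131 kJ
ΔH_A − ΔH_B = +49 kJ, so reaction B has the more negative ΔH; |ΔH_A − ΔH_B| = 49 kJ.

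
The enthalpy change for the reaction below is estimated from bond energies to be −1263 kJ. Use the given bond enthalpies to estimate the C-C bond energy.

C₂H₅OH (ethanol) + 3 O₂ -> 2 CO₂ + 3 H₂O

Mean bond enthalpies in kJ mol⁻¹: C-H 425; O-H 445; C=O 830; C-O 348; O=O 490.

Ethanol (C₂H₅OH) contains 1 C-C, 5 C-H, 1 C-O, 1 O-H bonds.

Let D be the C-C bond energy.
Σ(broken) = 1×D + 5×425 + 1×348 + 1×445 + 3×490 = 4388 + D
Σ(formed) = 4×830 + 6×445 = 5990
ΔH = Σ(broken) − Σ(formed) = (4388 + D) − (5990) = −1602 + D
Setting this equal to −1263 kJ gives D = 339 kJ/mol.

D(C-C) ≈ 339 kJ/mol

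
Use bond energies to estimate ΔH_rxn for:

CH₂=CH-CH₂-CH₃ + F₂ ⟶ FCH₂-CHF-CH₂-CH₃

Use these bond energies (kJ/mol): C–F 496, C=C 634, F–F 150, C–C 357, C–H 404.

ΔH ≈ −565 kJ

Bonds broken (reactants):
  C–C: 2 × 357 = 714
  C–H: 8 × 404 = 3232
  C=C: 1 × 634 = 634
  F–F: 1 × 150 = 150
  Σ(broken) = 4730 kJ
Bonds formed (products):
  C–C: 3 × 357 = 1071
  C–F: 2 × 496 = 992
  C–H: 8 × 404 = 3232
  Σ(formed) = 5295 kJ
ΔH = Σ(broken) − Σ(formed) = 4730 − 5295 = −565 kJ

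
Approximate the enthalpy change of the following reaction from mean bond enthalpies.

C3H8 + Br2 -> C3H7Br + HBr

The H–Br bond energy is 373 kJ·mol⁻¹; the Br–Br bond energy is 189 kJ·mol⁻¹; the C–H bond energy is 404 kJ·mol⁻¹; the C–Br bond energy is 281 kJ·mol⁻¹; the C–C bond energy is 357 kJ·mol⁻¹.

Bonds broken (reactants):
  Br–Br: 1 × 189 = 189
  C–C: 2 × 357 = 714
  C–H: 8 × 404 = 3232
  Σ(broken) = 4135 kJ
Bonds formed (products):
  C–Br: 1 × 281 = 281
  C–C: 2 × 357 = 714
  C–H: 7 × 404 = 2828
  H–Br: 1 × 373 = 373
  Σ(formed) = 4196 kJ
ΔH = Σ(broken) − Σ(formed) = 4135 − 4196 = −61 kJ

ΔH ≈ −61 kJ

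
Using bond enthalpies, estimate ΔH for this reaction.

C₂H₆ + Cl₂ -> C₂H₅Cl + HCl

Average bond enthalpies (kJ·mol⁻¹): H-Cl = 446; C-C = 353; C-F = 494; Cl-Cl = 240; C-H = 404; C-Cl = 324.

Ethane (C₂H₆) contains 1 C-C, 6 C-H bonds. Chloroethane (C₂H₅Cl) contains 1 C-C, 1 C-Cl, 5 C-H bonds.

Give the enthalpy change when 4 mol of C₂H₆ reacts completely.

Bonds broken (reactants):
  C-C: 1 × 353 = 353
  C-H: 6 × 404 = 2424
  Cl-Cl: 1 × 240 = 240
  Σ(broken) = 3017 kJ
Bonds formed (products):
  C-C: 1 × 353 = 353
  C-Cl: 1 × 324 = 324
  C-H: 5 × 404 = 2020
  H-Cl: 1 × 446 = 446
  Σ(formed) = 3143 kJ
ΔH = Σ(broken) − Σ(formed) = 3017 − 3143 = −126 kJ
For 4× the reaction as written: 4 × (−126) = −504 kJ

ΔH = −504 kJ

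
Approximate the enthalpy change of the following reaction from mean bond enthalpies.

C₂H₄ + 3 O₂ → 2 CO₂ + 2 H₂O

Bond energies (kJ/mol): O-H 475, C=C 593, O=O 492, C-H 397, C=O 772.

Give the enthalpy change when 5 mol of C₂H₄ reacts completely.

ΔH = −6655 kJ

Bonds broken (reactants):
  C-H: 4 × 397 = 1588
  C=C: 1 × 593 = 593
  O=O: 3 × 492 = 1476
  Σ(broken) = 3657 kJ
Bonds formed (products):
  C=O: 4 × 772 = 3088
  O-H: 4 × 475 = 1900
  Σ(formed) = 4988 kJ
ΔH = Σ(broken) − Σ(formed) = 3657 − 4988 = −1331 kJ
For 5× the reaction as written: 5 × (−1331) = −6655 kJ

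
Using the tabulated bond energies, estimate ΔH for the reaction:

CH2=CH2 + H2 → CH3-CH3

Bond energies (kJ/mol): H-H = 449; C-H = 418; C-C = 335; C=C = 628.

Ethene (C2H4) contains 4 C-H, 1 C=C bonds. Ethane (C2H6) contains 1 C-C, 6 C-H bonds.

ΔH ≈ −94 kJ

Bonds broken (reactants):
  C-H: 4 × 418 = 1672
  C=C: 1 × 628 = 628
  H-H: 1 × 449 = 449
  Σ(broken) = 2749 kJ
Bonds formed (products):
  C-C: 1 × 335 = 335
  C-H: 6 × 418 = 2508
  Σ(formed) = 2843 kJ
ΔH = Σ(broken) − Σ(formed) = 2749 − 2843 = −94 kJ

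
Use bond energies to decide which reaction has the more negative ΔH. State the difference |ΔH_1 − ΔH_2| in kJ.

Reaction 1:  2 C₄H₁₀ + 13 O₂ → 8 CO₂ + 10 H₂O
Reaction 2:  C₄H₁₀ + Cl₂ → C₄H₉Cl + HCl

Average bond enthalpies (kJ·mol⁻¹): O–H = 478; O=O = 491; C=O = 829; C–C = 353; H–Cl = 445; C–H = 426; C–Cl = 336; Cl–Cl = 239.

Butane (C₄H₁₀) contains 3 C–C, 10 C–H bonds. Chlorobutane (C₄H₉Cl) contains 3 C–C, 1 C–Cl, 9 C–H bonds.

Reaction 1, by 5687 kJ

Reaction 1:
  Bonds broken (reactants):
    C–C: 6 × 353 = 2118
    C–H: 20 × 426 = 8520
    O=O: 13 × 491 = 6383
    Σ(broken) = 17021 kJ
  Bonds formed (products):
    C=O: 16 × 829 = 13264
    O–H: 20 × 478 = 9560
    Σ(formed) = 22824 kJ
  ΔH_1 = 17021 − 22824 = −5803 kJ
Reaction 2:
  Bonds broken (reactants):
    C–C: 3 × 353 = 1059
    C–H: 10 × 426 = 4260
    Cl–Cl: 1 × 239 = 239
    Σ(broken) = 5558 kJ
  Bonds formed (products):
    C–C: 3 × 353 = 1059
    C–Cl: 1 × 336 = 336
    C–H: 9 × 426 = 3834
    H–Cl: 1 × 445 = 445
    Σ(formed) = 5674 kJ
  ΔH_2 = 5558 − 5674 = −116 kJ
ΔH_1 − ΔH_2 = −5687 kJ, so reaction 1 has the more negative ΔH; |ΔH_1 − ΔH_2| = 5687 kJ.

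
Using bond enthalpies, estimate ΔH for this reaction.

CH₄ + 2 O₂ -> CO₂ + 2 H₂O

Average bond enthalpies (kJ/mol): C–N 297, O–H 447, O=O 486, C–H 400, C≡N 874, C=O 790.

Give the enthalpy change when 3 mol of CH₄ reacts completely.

Bonds broken (reactants):
  C–H: 4 × 400 = 1600
  O=O: 2 × 486 = 972
  Σ(broken) = 2572 kJ
Bonds formed (products):
  C=O: 2 × 790 = 1580
  O–H: 4 × 447 = 1788
  Σ(formed) = 3368 kJ
ΔH = Σ(broken) − Σ(formed) = 2572 − 3368 = −796 kJ
For 3× the reaction as written: 3 × (−796) = −2388 kJ

ΔH = −2388 kJ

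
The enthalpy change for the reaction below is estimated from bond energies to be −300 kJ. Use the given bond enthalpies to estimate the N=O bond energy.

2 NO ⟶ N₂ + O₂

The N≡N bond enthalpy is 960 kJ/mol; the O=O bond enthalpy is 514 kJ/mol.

Let D be the N=O bond energy.
Σ(broken) = 2×D = 2D
Σ(formed) = 1×960 + 1×514 = 1474
ΔH = Σ(broken) − Σ(formed) = (2D) − (1474) = −1474 + 2D
Setting this equal to −300 kJ gives 2D = 1174, so D = 587 kJ/mol.

D(N=O) ≈ 587 kJ/mol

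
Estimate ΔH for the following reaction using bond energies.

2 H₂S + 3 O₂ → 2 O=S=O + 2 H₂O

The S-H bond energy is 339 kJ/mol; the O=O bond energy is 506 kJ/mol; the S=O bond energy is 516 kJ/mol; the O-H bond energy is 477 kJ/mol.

Bonds broken (reactants):
  O=O: 3 × 506 = 1518
  S-H: 4 × 339 = 1356
  Σ(broken) = 2874 kJ
Bonds formed (products):
  O-H: 4 × 477 = 1908
  S=O: 4 × 516 = 2064
  Σ(formed) = 3972 kJ
ΔH = Σ(broken) − Σ(formed) = 2874 − 3972 = −1098 kJ

ΔH ≈ −1098 kJ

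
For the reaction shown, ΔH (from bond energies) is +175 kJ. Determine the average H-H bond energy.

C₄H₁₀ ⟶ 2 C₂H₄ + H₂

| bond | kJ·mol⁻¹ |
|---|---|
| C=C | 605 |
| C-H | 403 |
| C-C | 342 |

Let D be the H-H bond energy.
Σ(broken) = 3×342 + 10×403 = 5056
Σ(formed) = 8×403 + 2×605 + 1×D = 4434 + D
ΔH = Σ(broken) − Σ(formed) = (5056) − (4434 + D) = +622 − D
Setting this equal to +175 kJ gives D = 447 kJ/mol.

D(H-H) ≈ 447 kJ/mol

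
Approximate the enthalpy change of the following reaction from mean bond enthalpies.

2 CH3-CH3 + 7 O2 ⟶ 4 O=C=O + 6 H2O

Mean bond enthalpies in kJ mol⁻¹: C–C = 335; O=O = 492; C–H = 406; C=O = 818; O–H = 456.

ΔH ≈ −3030 kJ

Bonds broken (reactants):
  C–C: 2 × 335 = 670
  C–H: 12 × 406 = 4872
  O=O: 7 × 492 = 3444
  Σ(broken) = 8986 kJ
Bonds formed (products):
  C=O: 8 × 818 = 6544
  O–H: 12 × 456 = 5472
  Σ(formed) = 12016 kJ
ΔH = Σ(broken) − Σ(formed) = 8986 − 12016 = −3030 kJ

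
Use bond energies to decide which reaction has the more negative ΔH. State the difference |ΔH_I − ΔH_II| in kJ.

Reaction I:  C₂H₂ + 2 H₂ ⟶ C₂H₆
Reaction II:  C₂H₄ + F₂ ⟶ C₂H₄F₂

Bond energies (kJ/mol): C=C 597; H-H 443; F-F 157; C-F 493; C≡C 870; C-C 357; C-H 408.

Reaction II, by 356 kJ

Reaction I:
  Bonds broken (reactants):
    C≡C: 1 × 870 = 870
    C-H: 2 × 408 = 816
    H-H: 2 × 443 = 886
    Σ(broken) = 2572 kJ
  Bonds formed (products):
    C-C: 1 × 357 = 357
    C-H: 6 × 408 = 2448
    Σ(formed) = 2805 kJ
  ΔH_I = 2572 − 2805 = −233 kJ
Reaction II:
  Bonds broken (reactants):
    C-H: 4 × 408 = 1632
    C=C: 1 × 597 = 597
    F-F: 1 × 157 = 157
    Σ(broken) = 2386 kJ
  Bonds formed (products):
    C-C: 1 × 357 = 357
    C-F: 2 × 493 = 986
    C-H: 4 × 408 = 1632
    Σ(formed) = 2975 kJ
  ΔH_II = 2386 − 2975 = −589 kJ
ΔH_I − ΔH_II = +356 kJ, so reaction II has the more negative ΔH; |ΔH_I − ΔH_II| = 356 kJ.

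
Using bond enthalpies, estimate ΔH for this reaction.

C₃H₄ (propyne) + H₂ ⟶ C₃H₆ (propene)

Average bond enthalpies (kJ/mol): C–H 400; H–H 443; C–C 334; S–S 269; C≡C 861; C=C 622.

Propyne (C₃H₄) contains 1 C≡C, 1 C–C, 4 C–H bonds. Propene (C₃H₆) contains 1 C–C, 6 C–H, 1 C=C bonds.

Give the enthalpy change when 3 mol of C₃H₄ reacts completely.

Bonds broken (reactants):
  C≡C: 1 × 861 = 861
  C–C: 1 × 334 = 334
  C–H: 4 × 400 = 1600
  H–H: 1 × 443 = 443
  Σ(broken) = 3238 kJ
Bonds formed (products):
  C–C: 1 × 334 = 334
  C–H: 6 × 400 = 2400
  C=C: 1 × 622 = 622
  Σ(formed) = 3356 kJ
ΔH = Σ(broken) − Σ(formed) = 3238 − 3356 = −118 kJ
For 3× the reaction as written: 3 × (−118) = −354 kJ

ΔH = −354 kJ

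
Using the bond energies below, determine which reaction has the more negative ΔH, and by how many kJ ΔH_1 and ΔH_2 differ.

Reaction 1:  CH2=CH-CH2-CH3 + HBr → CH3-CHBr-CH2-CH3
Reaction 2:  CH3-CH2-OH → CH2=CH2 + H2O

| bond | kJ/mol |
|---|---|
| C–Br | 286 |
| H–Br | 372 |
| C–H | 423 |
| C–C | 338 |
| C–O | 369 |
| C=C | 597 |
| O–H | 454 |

Reaction 1:
  Bonds broken (reactants):
    C–C: 2 × 338 = 676
    C–H: 8 × 423 = 3384
    C=C: 1 × 597 = 597
    H–Br: 1 × 372 = 372
    Σ(broken) = 5029 kJ
  Bonds formed (products):
    C–Br: 1 × 286 = 286
    C–C: 3 × 338 = 1014
    C–H: 9 × 423 = 3807
    Σ(formed) = 5107 kJ
  ΔH_1 = 5029 − 5107 = −78 kJ
Reaction 2:
  Bonds broken (reactants):
    C–C: 1 × 338 = 338
    C–H: 5 × 423 = 2115
    C–O: 1 × 369 = 369
    O–H: 1 × 454 = 454
    Σ(broken) = 3276 kJ
  Bonds formed (products):
    C–H: 4 × 423 = 1692
    C=C: 1 × 597 = 597
    O–H: 2 × 454 = 908
    Σ(formed) = 3197 kJ
  ΔH_2 = 3276 − 3197 = +79 kJ
ΔH_1 − ΔH_2 = −157 kJ, so reaction 1 has the more negative ΔH; |ΔH_1 − ΔH_2| = 157 kJ.

Reaction 1, by 157 kJ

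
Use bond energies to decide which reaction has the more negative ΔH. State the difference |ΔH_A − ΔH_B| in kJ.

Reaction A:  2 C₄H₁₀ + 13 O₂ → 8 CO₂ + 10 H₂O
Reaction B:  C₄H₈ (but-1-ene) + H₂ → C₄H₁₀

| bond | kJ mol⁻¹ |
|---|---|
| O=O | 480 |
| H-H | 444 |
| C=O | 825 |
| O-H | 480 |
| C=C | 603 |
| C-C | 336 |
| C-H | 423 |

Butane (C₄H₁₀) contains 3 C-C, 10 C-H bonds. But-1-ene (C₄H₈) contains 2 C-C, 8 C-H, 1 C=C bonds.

Reaction A, by 5949 kJ

Reaction A:
  Bonds broken (reactants):
    C-C: 6 × 336 = 2016
    C-H: 20 × 423 = 8460
    O=O: 13 × 480 = 6240
    Σ(broken) = 16716 kJ
  Bonds formed (products):
    C=O: 16 × 825 = 13200
    O-H: 20 × 480 = 9600
    Σ(formed) = 22800 kJ
  ΔH_A = 16716 − 22800 = −6084 kJ
Reaction B:
  Bonds broken (reactants):
    C-C: 2 × 336 = 672
    C-H: 8 × 423 = 3384
    C=C: 1 × 603 = 603
    H-H: 1 × 444 = 444
    Σ(broken) = 5103 kJ
  Bonds formed (products):
    C-C: 3 × 336 = 1008
    C-H: 10 × 423 = 4230
    Σ(formed) = 5238 kJ
  ΔH_B = 5103 − 5238 = −135 kJ
ΔH_A − ΔH_B = −5949 kJ, so reaction A has the more negative ΔH; |ΔH_A − ΔH_B| = 5949 kJ.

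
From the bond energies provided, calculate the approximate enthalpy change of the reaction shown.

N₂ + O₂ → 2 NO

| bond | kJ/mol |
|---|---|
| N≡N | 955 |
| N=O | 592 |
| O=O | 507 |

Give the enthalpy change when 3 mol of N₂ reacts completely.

ΔH = +834 kJ

Bonds broken (reactants):
  N≡N: 1 × 955 = 955
  O=O: 1 × 507 = 507
  Σ(broken) = 1462 kJ
Bonds formed (products):
  N=O: 2 × 592 = 1184
  Σ(formed) = 1184 kJ
ΔH = Σ(broken) − Σ(formed) = 1462 − 1184 = +278 kJ
For 3× the reaction as written: 3 × (+278) = +834 kJ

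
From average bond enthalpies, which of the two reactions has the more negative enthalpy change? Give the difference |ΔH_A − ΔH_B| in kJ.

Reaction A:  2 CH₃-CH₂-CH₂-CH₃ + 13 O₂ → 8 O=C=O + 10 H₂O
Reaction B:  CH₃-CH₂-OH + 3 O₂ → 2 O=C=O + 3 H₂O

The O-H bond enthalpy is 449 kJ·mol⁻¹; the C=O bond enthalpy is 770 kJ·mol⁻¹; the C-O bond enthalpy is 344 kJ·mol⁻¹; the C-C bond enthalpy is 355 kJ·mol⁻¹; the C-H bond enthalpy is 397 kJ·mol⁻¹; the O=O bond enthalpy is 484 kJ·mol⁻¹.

Reaction A:
  Bonds broken (reactants):
    C-C: 6 × 355 = 2130
    C-H: 20 × 397 = 7940
    O=O: 13 × 484 = 6292
    Σ(broken) = 16362 kJ
  Bonds formed (products):
    C=O: 16 × 770 = 12320
    O-H: 20 × 449 = 8980
    Σ(formed) = 21300 kJ
  ΔH_A = 16362 − 21300 = −4938 kJ
Reaction B:
  Bonds broken (reactants):
    C-C: 1 × 355 = 355
    C-H: 5 × 397 = 1985
    C-O: 1 × 344 = 344
    O-H: 1 × 449 = 449
    O=O: 3 × 484 = 1452
    Σ(broken) = 4585 kJ
  Bonds formed (products):
    C=O: 4 × 770 = 3080
    O-H: 6 × 449 = 2694
    Σ(formed) = 5774 kJ
  ΔH_B = 4585 − 5774 = −1189 kJ
ΔH_A − ΔH_B = −3749 kJ, so reaction A has the more negative ΔH; |ΔH_A − ΔH_B| = 3749 kJ.

Reaction A, by 3749 kJ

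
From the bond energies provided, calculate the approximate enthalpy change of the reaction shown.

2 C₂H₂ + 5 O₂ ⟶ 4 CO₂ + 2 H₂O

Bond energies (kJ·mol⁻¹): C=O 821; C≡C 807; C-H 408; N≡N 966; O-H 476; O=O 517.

Bonds broken (reactants):
  C≡C: 2 × 807 = 1614
  C-H: 4 × 408 = 1632
  O=O: 5 × 517 = 2585
  Σ(broken) = 5831 kJ
Bonds formed (products):
  C=O: 8 × 821 = 6568
  O-H: 4 × 476 = 1904
  Σ(formed) = 8472 kJ
ΔH = Σ(broken) − Σ(formed) = 5831 − 8472 = −2641 kJ

ΔH ≈ −2641 kJ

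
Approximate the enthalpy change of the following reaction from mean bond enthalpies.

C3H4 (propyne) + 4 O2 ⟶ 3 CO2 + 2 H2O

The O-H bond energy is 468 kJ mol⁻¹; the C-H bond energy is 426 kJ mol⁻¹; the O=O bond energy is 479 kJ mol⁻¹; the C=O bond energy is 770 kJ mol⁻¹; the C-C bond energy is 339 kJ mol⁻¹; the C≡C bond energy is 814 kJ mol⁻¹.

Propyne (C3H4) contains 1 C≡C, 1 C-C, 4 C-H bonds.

ΔH ≈ −1719 kJ

Bonds broken (reactants):
  C≡C: 1 × 814 = 814
  C-C: 1 × 339 = 339
  C-H: 4 × 426 = 1704
  O=O: 4 × 479 = 1916
  Σ(broken) = 4773 kJ
Bonds formed (products):
  C=O: 6 × 770 = 4620
  O-H: 4 × 468 = 1872
  Σ(formed) = 6492 kJ
ΔH = Σ(broken) − Σ(formed) = 4773 − 6492 = −1719 kJ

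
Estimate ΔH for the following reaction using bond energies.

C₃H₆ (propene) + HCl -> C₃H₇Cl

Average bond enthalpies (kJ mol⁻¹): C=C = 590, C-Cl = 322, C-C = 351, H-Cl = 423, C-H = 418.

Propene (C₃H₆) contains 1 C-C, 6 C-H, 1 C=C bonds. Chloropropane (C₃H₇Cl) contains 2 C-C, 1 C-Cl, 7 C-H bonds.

Bonds broken (reactants):
  C-C: 1 × 351 = 351
  C-H: 6 × 418 = 2508
  C=C: 1 × 590 = 590
  H-Cl: 1 × 423 = 423
  Σ(broken) = 3872 kJ
Bonds formed (products):
  C-C: 2 × 351 = 702
  C-Cl: 1 × 322 = 322
  C-H: 7 × 418 = 2926
  Σ(formed) = 3950 kJ
ΔH = Σ(broken) − Σ(formed) = 3872 − 3950 = −78 kJ

ΔH ≈ −78 kJ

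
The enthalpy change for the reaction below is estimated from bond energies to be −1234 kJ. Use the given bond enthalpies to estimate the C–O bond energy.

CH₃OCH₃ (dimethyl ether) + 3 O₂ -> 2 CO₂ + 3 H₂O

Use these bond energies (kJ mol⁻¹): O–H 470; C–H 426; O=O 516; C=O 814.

D(C–O) ≈ 369 kJ/mol

Let D be the C–O bond energy.
Σ(broken) = 6×426 + 2×D + 3×516 = 4104 + 2D
Σ(formed) = 4×814 + 6×470 = 6076
ΔH = Σ(broken) − Σ(formed) = (4104 + 2D) − (6076) = −1972 + 2D
Setting this equal to −1234 kJ gives 2D = 738, so D = 369 kJ/mol.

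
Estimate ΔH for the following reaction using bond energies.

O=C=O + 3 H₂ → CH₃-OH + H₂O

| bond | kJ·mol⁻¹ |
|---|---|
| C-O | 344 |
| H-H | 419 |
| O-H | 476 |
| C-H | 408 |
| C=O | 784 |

Bonds broken (reactants):
  C=O: 2 × 784 = 1568
  H-H: 3 × 419 = 1257
  Σ(broken) = 2825 kJ
Bonds formed (products):
  C-H: 3 × 408 = 1224
  C-O: 1 × 344 = 344
  O-H: 3 × 476 = 1428
  Σ(formed) = 2996 kJ
ΔH = Σ(broken) − Σ(formed) = 2825 − 2996 = −171 kJ

ΔH ≈ −171 kJ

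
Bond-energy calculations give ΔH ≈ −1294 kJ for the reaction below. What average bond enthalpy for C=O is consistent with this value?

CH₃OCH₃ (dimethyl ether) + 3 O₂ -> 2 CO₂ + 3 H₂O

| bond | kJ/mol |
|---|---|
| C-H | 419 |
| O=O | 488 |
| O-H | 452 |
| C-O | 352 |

Let D be the C=O bond energy.
Σ(broken) = 6×419 + 2×352 + 3×488 = 4682
Σ(formed) = 4×D + 6×452 = 2712 + 4D
ΔH = Σ(broken) − Σ(formed) = (4682) − (2712 + 4D) = +1970 − 4D
Setting this equal to −1294 kJ gives 4D = 3264, so D = 816 kJ/mol.

D(C=O) ≈ 816 kJ/mol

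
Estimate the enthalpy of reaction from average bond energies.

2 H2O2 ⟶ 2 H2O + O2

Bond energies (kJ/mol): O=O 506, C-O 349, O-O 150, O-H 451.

Bonds broken (reactants):
  O-H: 4 × 451 = 1804
  O-O: 2 × 150 = 300
  Σ(broken) = 2104 kJ
Bonds formed (products):
  O-H: 4 × 451 = 1804
  O=O: 1 × 506 = 506
  Σ(formed) = 2310 kJ
ΔH = Σ(broken) − Σ(formed) = 2104 − 2310 = −206 kJ

ΔH ≈ −206 kJ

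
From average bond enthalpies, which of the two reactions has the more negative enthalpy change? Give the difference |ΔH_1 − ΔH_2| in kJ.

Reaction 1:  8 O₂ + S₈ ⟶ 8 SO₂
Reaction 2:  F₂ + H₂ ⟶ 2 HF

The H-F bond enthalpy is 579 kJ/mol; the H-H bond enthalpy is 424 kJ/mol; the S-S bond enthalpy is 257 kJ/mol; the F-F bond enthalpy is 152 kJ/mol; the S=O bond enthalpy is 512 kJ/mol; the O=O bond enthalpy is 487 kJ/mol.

Reaction 1:
  Bonds broken (reactants):
    O=O: 8 × 487 = 3896
    S-S: 8 × 257 = 2056
    Σ(broken) = 5952 kJ
  Bonds formed (products):
    S=O: 16 × 512 = 8192
    Σ(formed) = 8192 kJ
  ΔH_1 = 5952 − 8192 = −2240 kJ
Reaction 2:
  Bonds broken (reactants):
    F-F: 1 × 152 = 152
    H-H: 1 × 424 = 424
    Σ(broken) = 576 kJ
  Bonds formed (products):
    H-F: 2 × 579 = 1158
    Σ(formed) = 1158 kJ
  ΔH_2 = 576 − 1158 = −582 kJ
ΔH_1 − ΔH_2 = −1658 kJ, so reaction 1 has the more negative ΔH; |ΔH_1 − ΔH_2| = 1658 kJ.

Reaction 1, by 1658 kJ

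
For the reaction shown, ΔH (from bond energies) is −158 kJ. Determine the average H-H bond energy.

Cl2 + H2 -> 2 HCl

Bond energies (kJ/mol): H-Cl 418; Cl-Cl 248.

D(H-H) ≈ 430 kJ/mol

Let D be the H-H bond energy.
Σ(broken) = 1×248 + 1×D = 248 + D
Σ(formed) = 2×418 = 836
ΔH = Σ(broken) − Σ(formed) = (248 + D) − (836) = −588 + D
Setting this equal to −158 kJ gives D = 430 kJ/mol.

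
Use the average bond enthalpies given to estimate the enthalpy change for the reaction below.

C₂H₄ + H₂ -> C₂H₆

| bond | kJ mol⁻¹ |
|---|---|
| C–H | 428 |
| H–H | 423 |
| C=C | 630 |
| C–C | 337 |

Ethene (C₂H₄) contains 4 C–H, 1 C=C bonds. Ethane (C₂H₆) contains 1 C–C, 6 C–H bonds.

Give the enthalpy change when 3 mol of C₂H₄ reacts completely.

ΔH = −420 kJ

Bonds broken (reactants):
  C–H: 4 × 428 = 1712
  C=C: 1 × 630 = 630
  H–H: 1 × 423 = 423
  Σ(broken) = 2765 kJ
Bonds formed (products):
  C–C: 1 × 337 = 337
  C–H: 6 × 428 = 2568
  Σ(formed) = 2905 kJ
ΔH = Σ(broken) − Σ(formed) = 2765 − 2905 = −140 kJ
For 3× the reaction as written: 3 × (−140) = −420 kJ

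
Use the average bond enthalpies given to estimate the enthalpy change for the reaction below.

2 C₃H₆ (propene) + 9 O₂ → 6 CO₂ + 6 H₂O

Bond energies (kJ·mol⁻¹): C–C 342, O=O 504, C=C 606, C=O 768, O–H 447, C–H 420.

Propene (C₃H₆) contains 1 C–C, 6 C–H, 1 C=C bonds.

Bonds broken (reactants):
  C–C: 2 × 342 = 684
  C–H: 12 × 420 = 5040
  C=C: 2 × 606 = 1212
  O=O: 9 × 504 = 4536
  Σ(broken) = 11472 kJ
Bonds formed (products):
  C=O: 12 × 768 = 9216
  O–H: 12 × 447 = 5364
  Σ(formed) = 14580 kJ
ΔH = Σ(broken) − Σ(formed) = 11472 − 14580 = −3108 kJ

ΔH ≈ −3108 kJ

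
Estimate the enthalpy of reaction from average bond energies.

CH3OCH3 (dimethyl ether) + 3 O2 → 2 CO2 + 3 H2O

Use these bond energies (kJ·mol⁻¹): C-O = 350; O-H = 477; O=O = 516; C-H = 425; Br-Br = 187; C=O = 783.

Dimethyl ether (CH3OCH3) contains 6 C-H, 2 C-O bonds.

Bonds broken (reactants):
  C-H: 6 × 425 = 2550
  C-O: 2 × 350 = 700
  O=O: 3 × 516 = 1548
  Σ(broken) = 4798 kJ
Bonds formed (products):
  C=O: 4 × 783 = 3132
  O-H: 6 × 477 = 2862
  Σ(formed) = 5994 kJ
ΔH = Σ(broken) − Σ(formed) = 4798 − 5994 = −1196 kJ

ΔH ≈ −1196 kJ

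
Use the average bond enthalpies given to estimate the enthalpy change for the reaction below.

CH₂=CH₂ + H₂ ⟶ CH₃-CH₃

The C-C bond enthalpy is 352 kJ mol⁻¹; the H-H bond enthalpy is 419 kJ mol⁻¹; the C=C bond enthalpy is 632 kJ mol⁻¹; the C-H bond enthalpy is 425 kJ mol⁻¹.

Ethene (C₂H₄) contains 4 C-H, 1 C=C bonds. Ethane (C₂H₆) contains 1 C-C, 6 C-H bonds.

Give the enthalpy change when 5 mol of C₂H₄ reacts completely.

ΔH = −755 kJ

Bonds broken (reactants):
  C-H: 4 × 425 = 1700
  C=C: 1 × 632 = 632
  H-H: 1 × 419 = 419
  Σ(broken) = 2751 kJ
Bonds formed (products):
  C-C: 1 × 352 = 352
  C-H: 6 × 425 = 2550
  Σ(formed) = 2902 kJ
ΔH = Σ(broken) − Σ(formed) = 2751 − 2902 = −151 kJ
For 5× the reaction as written: 5 × (−151) = −755 kJ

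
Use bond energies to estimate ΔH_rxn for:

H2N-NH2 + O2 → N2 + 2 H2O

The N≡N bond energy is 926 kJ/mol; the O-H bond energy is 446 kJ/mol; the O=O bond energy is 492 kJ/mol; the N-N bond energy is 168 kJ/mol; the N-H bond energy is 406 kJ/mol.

Bonds broken (reactants):
  N-H: 4 × 406 = 1624
  N-N: 1 × 168 = 168
  O=O: 1 × 492 = 492
  Σ(broken) = 2284 kJ
Bonds formed (products):
  N≡N: 1 × 926 = 926
  O-H: 4 × 446 = 1784
  Σ(formed) = 2710 kJ
ΔH = Σ(broken) − Σ(formed) = 2284 − 2710 = −426 kJ

ΔH ≈ −426 kJ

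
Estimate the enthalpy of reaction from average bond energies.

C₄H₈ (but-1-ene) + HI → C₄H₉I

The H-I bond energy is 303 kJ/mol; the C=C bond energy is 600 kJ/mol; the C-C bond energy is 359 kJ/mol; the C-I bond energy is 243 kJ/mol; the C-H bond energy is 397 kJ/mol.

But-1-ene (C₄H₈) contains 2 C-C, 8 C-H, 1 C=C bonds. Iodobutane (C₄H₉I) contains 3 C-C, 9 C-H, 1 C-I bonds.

ΔH ≈ −96 kJ

Bonds broken (reactants):
  C-C: 2 × 359 = 718
  C-H: 8 × 397 = 3176
  C=C: 1 × 600 = 600
  H-I: 1 × 303 = 303
  Σ(broken) = 4797 kJ
Bonds formed (products):
  C-C: 3 × 359 = 1077
  C-H: 9 × 397 = 3573
  C-I: 1 × 243 = 243
  Σ(formed) = 4893 kJ
ΔH = Σ(broken) − Σ(formed) = 4797 − 4893 = −96 kJ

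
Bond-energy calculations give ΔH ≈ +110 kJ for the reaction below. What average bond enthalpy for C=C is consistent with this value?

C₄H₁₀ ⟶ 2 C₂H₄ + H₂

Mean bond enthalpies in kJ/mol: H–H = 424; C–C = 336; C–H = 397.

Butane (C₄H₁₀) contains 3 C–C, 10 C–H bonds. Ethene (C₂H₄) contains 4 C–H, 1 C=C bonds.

D(C=C) ≈ 634 kJ/mol

Let D be the C=C bond energy.
Σ(broken) = 3×336 + 10×397 = 4978
Σ(formed) = 8×397 + 2×D + 1×424 = 3600 + 2D
ΔH = Σ(broken) − Σ(formed) = (4978) − (3600 + 2D) = +1378 − 2D
Setting this equal to +110 kJ gives 2D = 1268, so D = 634 kJ/mol.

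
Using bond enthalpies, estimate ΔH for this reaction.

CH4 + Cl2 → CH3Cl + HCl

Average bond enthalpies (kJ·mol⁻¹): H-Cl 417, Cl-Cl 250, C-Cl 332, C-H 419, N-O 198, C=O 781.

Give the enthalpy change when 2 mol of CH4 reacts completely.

ΔH = −160 kJ

Bonds broken (reactants):
  C-H: 4 × 419 = 1676
  Cl-Cl: 1 × 250 = 250
  Σ(broken) = 1926 kJ
Bonds formed (products):
  C-Cl: 1 × 332 = 332
  C-H: 3 × 419 = 1257
  H-Cl: 1 × 417 = 417
  Σ(formed) = 2006 kJ
ΔH = Σ(broken) − Σ(formed) = 1926 − 2006 = −80 kJ
For 2× the reaction as written: 2 × (−80) = −160 kJ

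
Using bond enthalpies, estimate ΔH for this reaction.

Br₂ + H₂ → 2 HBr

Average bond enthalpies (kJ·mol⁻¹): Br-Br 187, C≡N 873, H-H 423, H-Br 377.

Bonds broken (reactants):
  Br-Br: 1 × 187 = 187
  H-H: 1 × 423 = 423
  Σ(broken) = 610 kJ
Bonds formed (products):
  H-Br: 2 × 377 = 754
  Σ(formed) = 754 kJ
ΔH = Σ(broken) − Σ(formed) = 610 − 754 = −144 kJ

ΔH ≈ −144 kJ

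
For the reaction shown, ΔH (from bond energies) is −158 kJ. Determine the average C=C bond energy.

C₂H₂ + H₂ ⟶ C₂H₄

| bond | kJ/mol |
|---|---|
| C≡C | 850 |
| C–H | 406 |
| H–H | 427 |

D(C=C) ≈ 623 kJ/mol

Let D be the C=C bond energy.
Σ(broken) = 1×850 + 2×406 + 1×427 = 2089
Σ(formed) = 4×406 + 1×D = 1624 + D
ΔH = Σ(broken) − Σ(formed) = (2089) − (1624 + D) = +465 − D
Setting this equal to −158 kJ gives D = 623 kJ/mol.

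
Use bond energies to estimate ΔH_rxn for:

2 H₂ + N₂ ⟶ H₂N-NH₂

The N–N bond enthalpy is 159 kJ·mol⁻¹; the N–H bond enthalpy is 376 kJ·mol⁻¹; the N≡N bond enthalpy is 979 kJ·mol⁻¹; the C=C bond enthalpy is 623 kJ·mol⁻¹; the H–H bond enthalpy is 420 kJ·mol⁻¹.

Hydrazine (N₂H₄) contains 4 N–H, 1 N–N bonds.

Bonds broken (reactants):
  H–H: 2 × 420 = 840
  N≡N: 1 × 979 = 979
  Σ(broken) = 1819 kJ
Bonds formed (products):
  N–H: 4 × 376 = 1504
  N–N: 1 × 159 = 159
  Σ(formed) = 1663 kJ
ΔH = Σ(broken) − Σ(formed) = 1819 − 1663 = +156 kJ

ΔH ≈ +156 kJ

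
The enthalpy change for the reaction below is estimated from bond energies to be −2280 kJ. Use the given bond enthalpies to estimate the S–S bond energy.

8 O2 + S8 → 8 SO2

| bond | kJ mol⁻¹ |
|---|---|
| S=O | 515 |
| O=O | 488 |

Let D be the S–S bond energy.
Σ(broken) = 8×488 + 8×D = 3904 + 8D
Σ(formed) = 16×515 = 8240
ΔH = Σ(broken) − Σ(formed) = (3904 + 8D) − (8240) = −4336 + 8D
Setting this equal to −2280 kJ gives 8D = 2056, so D = 257 kJ/mol.

D(S–S) ≈ 257 kJ/mol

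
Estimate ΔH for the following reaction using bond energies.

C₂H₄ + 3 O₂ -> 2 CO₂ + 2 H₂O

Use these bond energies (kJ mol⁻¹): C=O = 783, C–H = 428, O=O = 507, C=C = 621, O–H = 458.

ΔH ≈ −1110 kJ

Bonds broken (reactants):
  C–H: 4 × 428 = 1712
  C=C: 1 × 621 = 621
  O=O: 3 × 507 = 1521
  Σ(broken) = 3854 kJ
Bonds formed (products):
  C=O: 4 × 783 = 3132
  O–H: 4 × 458 = 1832
  Σ(formed) = 4964 kJ
ΔH = Σ(broken) − Σ(formed) = 3854 − 4964 = −1110 kJ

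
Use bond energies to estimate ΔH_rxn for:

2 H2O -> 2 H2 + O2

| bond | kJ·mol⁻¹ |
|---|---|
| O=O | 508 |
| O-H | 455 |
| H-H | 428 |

Bonds broken (reactants):
  O-H: 4 × 455 = 1820
  Σ(broken) = 1820 kJ
Bonds formed (products):
  H-H: 2 × 428 = 856
  O=O: 1 × 508 = 508
  Σ(formed) = 1364 kJ
ΔH = Σ(broken) − Σ(formed) = 1820 − 1364 = +456 kJ

ΔH ≈ +456 kJ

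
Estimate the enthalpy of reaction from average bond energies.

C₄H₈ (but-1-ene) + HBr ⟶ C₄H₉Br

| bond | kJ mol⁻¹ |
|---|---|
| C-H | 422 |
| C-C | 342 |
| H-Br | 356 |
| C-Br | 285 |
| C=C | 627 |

Bonds broken (reactants):
  C-C: 2 × 342 = 684
  C-H: 8 × 422 = 3376
  C=C: 1 × 627 = 627
  H-Br: 1 × 356 = 356
  Σ(broken) = 5043 kJ
Bonds formed (products):
  C-Br: 1 × 285 = 285
  C-C: 3 × 342 = 1026
  C-H: 9 × 422 = 3798
  Σ(formed) = 5109 kJ
ΔH = Σ(broken) − Σ(formed) = 5043 − 5109 = −66 kJ

ΔH ≈ −66 kJ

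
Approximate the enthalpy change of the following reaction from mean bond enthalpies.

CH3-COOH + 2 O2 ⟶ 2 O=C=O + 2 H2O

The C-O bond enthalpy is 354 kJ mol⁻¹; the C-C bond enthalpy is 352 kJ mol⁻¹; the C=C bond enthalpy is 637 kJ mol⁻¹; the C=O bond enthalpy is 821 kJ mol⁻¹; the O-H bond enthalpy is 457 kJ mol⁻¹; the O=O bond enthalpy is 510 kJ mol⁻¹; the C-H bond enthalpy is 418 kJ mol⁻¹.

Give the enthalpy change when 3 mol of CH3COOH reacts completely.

Bonds broken (reactants):
  C-C: 1 × 352 = 352
  C-H: 3 × 418 = 1254
  C-O: 1 × 354 = 354
  C=O: 1 × 821 = 821
  O-H: 1 × 457 = 457
  O=O: 2 × 510 = 1020
  Σ(broken) = 4258 kJ
Bonds formed (products):
  C=O: 4 × 821 = 3284
  O-H: 4 × 457 = 1828
  Σ(formed) = 5112 kJ
ΔH = Σ(broken) − Σ(formed) = 4258 − 5112 = −854 kJ
For 3× the reaction as written: 3 × (−854) = −2562 kJ

ΔH = −2562 kJ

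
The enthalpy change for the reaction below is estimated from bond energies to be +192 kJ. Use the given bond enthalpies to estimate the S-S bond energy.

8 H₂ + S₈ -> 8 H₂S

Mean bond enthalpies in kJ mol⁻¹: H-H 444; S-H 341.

D(S-S) ≈ 262 kJ/mol

Let D be the S-S bond energy.
Σ(broken) = 8×444 + 8×D = 3552 + 8D
Σ(formed) = 16×341 = 5456
ΔH = Σ(broken) − Σ(formed) = (3552 + 8D) − (5456) = −1904 + 8D
Setting this equal to +192 kJ gives 8D = 2096, so D = 262 kJ/mol.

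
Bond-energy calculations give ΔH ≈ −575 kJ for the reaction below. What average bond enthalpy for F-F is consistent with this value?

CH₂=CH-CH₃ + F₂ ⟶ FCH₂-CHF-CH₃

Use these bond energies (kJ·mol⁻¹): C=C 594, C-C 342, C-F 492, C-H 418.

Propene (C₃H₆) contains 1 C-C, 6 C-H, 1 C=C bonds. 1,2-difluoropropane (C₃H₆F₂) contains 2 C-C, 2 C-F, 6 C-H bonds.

Let D be the F-F bond energy.
Σ(broken) = 1×342 + 6×418 + 1×594 + 1×D = 3444 + D
Σ(formed) = 2×342 + 2×492 + 6×418 = 4176
ΔH = Σ(broken) − Σ(formed) = (3444 + D) − (4176) = −732 + D
Setting this equal to −575 kJ gives D = 157 kJ/mol.

D(F-F) ≈ 157 kJ/mol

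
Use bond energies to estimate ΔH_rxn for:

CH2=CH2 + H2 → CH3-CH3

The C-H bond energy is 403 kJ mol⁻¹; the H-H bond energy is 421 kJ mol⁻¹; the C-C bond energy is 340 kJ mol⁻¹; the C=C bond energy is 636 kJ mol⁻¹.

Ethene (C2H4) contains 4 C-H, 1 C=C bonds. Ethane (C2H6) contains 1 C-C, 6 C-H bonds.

Bonds broken (reactants):
  C-H: 4 × 403 = 1612
  C=C: 1 × 636 = 636
  H-H: 1 × 421 = 421
  Σ(broken) = 2669 kJ
Bonds formed (products):
  C-C: 1 × 340 = 340
  C-H: 6 × 403 = 2418
  Σ(formed) = 2758 kJ
ΔH = Σ(broken) − Σ(formed) = 2669 − 2758 = −89 kJ

ΔH ≈ −89 kJ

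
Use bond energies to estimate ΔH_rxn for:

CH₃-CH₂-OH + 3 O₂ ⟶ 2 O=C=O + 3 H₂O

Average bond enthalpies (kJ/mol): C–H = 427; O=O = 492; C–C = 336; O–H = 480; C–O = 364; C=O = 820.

ΔH ≈ −1369 kJ

Bonds broken (reactants):
  C–C: 1 × 336 = 336
  C–H: 5 × 427 = 2135
  C–O: 1 × 364 = 364
  O–H: 1 × 480 = 480
  O=O: 3 × 492 = 1476
  Σ(broken) = 4791 kJ
Bonds formed (products):
  C=O: 4 × 820 = 3280
  O–H: 6 × 480 = 2880
  Σ(formed) = 6160 kJ
ΔH = Σ(broken) − Σ(formed) = 4791 − 6160 = −1369 kJ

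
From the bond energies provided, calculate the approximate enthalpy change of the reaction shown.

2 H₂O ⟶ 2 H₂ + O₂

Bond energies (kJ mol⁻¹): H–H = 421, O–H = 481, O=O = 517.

Bonds broken (reactants):
  O–H: 4 × 481 = 1924
  Σ(broken) = 1924 kJ
Bonds formed (products):
  H–H: 2 × 421 = 842
  O=O: 1 × 517 = 517
  Σ(formed) = 1359 kJ
ΔH = Σ(broken) − Σ(formed) = 1924 − 1359 = +565 kJ

ΔH ≈ +565 kJ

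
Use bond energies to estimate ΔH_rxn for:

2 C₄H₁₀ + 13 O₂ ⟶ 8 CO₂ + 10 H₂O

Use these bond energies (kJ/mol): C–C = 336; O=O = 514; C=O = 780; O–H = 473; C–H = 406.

ΔH ≈ −5122 kJ

Bonds broken (reactants):
  C–C: 6 × 336 = 2016
  C–H: 20 × 406 = 8120
  O=O: 13 × 514 = 6682
  Σ(broken) = 16818 kJ
Bonds formed (products):
  C=O: 16 × 780 = 12480
  O–H: 20 × 473 = 9460
  Σ(formed) = 21940 kJ
ΔH = Σ(broken) − Σ(formed) = 16818 − 21940 = −5122 kJ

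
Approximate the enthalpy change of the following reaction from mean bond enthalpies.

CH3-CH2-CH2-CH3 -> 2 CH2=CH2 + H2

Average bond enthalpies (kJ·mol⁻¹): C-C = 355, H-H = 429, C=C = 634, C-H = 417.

Bonds broken (reactants):
  C-C: 3 × 355 = 1065
  C-H: 10 × 417 = 4170
  Σ(broken) = 5235 kJ
Bonds formed (products):
  C-H: 8 × 417 = 3336
  C=C: 2 × 634 = 1268
  H-H: 1 × 429 = 429
  Σ(formed) = 5033 kJ
ΔH = Σ(broken) − Σ(formed) = 5235 − 5033 = +202 kJ

ΔH ≈ +202 kJ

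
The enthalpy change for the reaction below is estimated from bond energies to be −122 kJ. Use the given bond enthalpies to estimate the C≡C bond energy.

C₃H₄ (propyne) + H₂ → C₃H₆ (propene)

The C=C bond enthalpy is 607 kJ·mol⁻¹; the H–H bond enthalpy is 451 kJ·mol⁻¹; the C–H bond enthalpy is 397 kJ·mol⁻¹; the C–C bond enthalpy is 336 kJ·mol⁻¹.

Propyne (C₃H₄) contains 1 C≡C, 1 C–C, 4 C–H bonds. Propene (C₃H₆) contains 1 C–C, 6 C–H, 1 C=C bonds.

Let D be the C≡C bond energy.
Σ(broken) = 1×D + 1×336 + 4×397 + 1×451 = 2375 + D
Σ(formed) = 1×336 + 6×397 + 1×607 = 3325
ΔH = Σ(broken) − Σ(formed) = (2375 + D) − (3325) = −950 + D
Setting this equal to −122 kJ gives D = 828 kJ/mol.

D(C≡C) ≈ 828 kJ/mol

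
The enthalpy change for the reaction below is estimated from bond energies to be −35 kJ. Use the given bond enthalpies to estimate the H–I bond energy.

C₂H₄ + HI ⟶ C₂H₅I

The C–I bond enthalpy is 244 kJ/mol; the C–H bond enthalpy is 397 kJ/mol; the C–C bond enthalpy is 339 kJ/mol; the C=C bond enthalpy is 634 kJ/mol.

Let D be the H–I bond energy.
Σ(broken) = 4×397 + 1×634 + 1×D = 2222 + D
Σ(formed) = 1×339 + 5×397 + 1×244 = 2568
ΔH = Σ(broken) − Σ(formed) = (2222 + D) − (2568) = −346 + D
Setting this equal to −35 kJ gives D = 311 kJ/mol.

D(H–I) ≈ 311 kJ/mol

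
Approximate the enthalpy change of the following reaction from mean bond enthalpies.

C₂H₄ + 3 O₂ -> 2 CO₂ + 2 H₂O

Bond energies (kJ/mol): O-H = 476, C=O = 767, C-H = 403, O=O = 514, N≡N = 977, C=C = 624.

Bonds broken (reactants):
  C-H: 4 × 403 = 1612
  C=C: 1 × 624 = 624
  O=O: 3 × 514 = 1542
  Σ(broken) = 3778 kJ
Bonds formed (products):
  C=O: 4 × 767 = 3068
  O-H: 4 × 476 = 1904
  Σ(formed) = 4972 kJ
ΔH = Σ(broken) − Σ(formed) = 3778 − 4972 = −1194 kJ

ΔH ≈ −1194 kJ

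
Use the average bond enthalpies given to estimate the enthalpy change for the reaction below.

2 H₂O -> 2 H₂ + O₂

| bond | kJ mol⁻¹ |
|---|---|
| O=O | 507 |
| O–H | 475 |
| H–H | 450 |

ΔH ≈ +493 kJ

Bonds broken (reactants):
  O–H: 4 × 475 = 1900
  Σ(broken) = 1900 kJ
Bonds formed (products):
  H–H: 2 × 450 = 900
  O=O: 1 × 507 = 507
  Σ(formed) = 1407 kJ
ΔH = Σ(broken) − Σ(formed) = 1900 − 1407 = +493 kJ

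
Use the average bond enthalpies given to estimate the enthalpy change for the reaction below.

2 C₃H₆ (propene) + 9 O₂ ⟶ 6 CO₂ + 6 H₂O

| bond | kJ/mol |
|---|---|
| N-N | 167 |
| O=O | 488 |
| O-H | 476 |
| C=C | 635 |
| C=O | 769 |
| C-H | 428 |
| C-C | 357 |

Bonds broken (reactants):
  C-C: 2 × 357 = 714
  C-H: 12 × 428 = 5136
  C=C: 2 × 635 = 1270
  O=O: 9 × 488 = 4392
  Σ(broken) = 11512 kJ
Bonds formed (products):
  C=O: 12 × 769 = 9228
  O-H: 12 × 476 = 5712
  Σ(formed) = 14940 kJ
ΔH = Σ(broken) − Σ(formed) = 11512 − 14940 = −3428 kJ

ΔH ≈ −3428 kJ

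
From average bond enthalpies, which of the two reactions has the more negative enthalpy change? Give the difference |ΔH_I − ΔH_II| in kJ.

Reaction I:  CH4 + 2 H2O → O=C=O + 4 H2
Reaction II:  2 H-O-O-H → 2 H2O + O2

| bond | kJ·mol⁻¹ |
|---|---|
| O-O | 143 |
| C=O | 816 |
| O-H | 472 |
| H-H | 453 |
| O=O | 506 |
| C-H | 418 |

Reaction I:
  Bonds broken (reactants):
    C-H: 4 × 418 = 1672
    O-H: 4 × 472 = 1888
    Σ(broken) = 3560 kJ
  Bonds formed (products):
    C=O: 2 × 816 = 1632
    H-H: 4 × 453 = 1812
    Σ(formed) = 3444 kJ
  ΔH_I = 3560 − 3444 = +116 kJ
Reaction II:
  Bonds broken (reactants):
    O-H: 4 × 472 = 1888
    O-O: 2 × 143 = 286
    Σ(broken) = 2174 kJ
  Bonds formed (products):
    O-H: 4 × 472 = 1888
    O=O: 1 × 506 = 506
    Σ(formed) = 2394 kJ
  ΔH_II = 2174 − 2394 = −220 kJ
ΔH_I − ΔH_II = +336 kJ, so reaction II has the more negative ΔH; |ΔH_I − ΔH_II| = 336 kJ.

Reaction II, by 336 kJ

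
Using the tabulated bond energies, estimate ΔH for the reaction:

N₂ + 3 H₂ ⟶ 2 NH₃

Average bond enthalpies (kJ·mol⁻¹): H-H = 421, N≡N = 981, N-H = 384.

ΔH ≈ −60 kJ

Bonds broken (reactants):
  H-H: 3 × 421 = 1263
  N≡N: 1 × 981 = 981
  Σ(broken) = 2244 kJ
Bonds formed (products):
  N-H: 6 × 384 = 2304
  Σ(formed) = 2304 kJ
ΔH = Σ(broken) − Σ(formed) = 2244 − 2304 = −60 kJ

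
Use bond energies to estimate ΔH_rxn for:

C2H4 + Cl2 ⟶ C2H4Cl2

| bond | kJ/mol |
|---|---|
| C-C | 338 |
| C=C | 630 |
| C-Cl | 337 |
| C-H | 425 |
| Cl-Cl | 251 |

Bonds broken (reactants):
  C-H: 4 × 425 = 1700
  C=C: 1 × 630 = 630
  Cl-Cl: 1 × 251 = 251
  Σ(broken) = 2581 kJ
Bonds formed (products):
  C-C: 1 × 338 = 338
  C-Cl: 2 × 337 = 674
  C-H: 4 × 425 = 1700
  Σ(formed) = 2712 kJ
ΔH = Σ(broken) − Σ(formed) = 2581 − 2712 = −131 kJ

ΔH ≈ −131 kJ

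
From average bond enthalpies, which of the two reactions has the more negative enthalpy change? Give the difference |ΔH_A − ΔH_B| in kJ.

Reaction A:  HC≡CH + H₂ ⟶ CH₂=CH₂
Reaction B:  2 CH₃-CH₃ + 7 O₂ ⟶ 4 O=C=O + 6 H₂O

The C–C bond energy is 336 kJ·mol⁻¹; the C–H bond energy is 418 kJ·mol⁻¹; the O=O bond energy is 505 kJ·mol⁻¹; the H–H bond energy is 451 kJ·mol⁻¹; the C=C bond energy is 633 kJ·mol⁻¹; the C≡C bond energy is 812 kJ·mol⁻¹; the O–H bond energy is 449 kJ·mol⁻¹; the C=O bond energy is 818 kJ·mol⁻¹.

Reaction A:
  Bonds broken (reactants):
    C≡C: 1 × 812 = 812
    C–H: 2 × 418 = 836
    H–H: 1 × 451 = 451
    Σ(broken) = 2099 kJ
  Bonds formed (products):
    C–H: 4 × 418 = 1672
    C=C: 1 × 633 = 633
    Σ(formed) = 2305 kJ
  ΔH_A = 2099 − 2305 = −206 kJ
Reaction B:
  Bonds broken (reactants):
    C–C: 2 × 336 = 672
    C–H: 12 × 418 = 5016
    O=O: 7 × 505 = 3535
    Σ(broken) = 9223 kJ
  Bonds formed (products):
    C=O: 8 × 818 = 6544
    O–H: 12 × 449 = 5388
    Σ(formed) = 11932 kJ
  ΔH_B = 9223 − 11932 = −2709 kJ
ΔH_A − ΔH_B = +2503 kJ, so reaction B has the more negative ΔH; |ΔH_A − ΔH_B| = 2503 kJ.

Reaction B, by 2503 kJ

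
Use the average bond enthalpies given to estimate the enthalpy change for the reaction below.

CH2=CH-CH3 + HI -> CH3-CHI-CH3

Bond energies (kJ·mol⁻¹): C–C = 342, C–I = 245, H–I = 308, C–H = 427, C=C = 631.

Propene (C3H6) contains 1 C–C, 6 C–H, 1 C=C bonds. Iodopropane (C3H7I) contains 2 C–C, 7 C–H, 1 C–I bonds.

Bonds broken (reactants):
  C–C: 1 × 342 = 342
  C–H: 6 × 427 = 2562
  C=C: 1 × 631 = 631
  H–I: 1 × 308 = 308
  Σ(broken) = 3843 kJ
Bonds formed (products):
  C–C: 2 × 342 = 684
  C–H: 7 × 427 = 2989
  C–I: 1 × 245 = 245
  Σ(formed) = 3918 kJ
ΔH = Σ(broken) − Σ(formed) = 3843 − 3918 = −75 kJ

ΔH ≈ −75 kJ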